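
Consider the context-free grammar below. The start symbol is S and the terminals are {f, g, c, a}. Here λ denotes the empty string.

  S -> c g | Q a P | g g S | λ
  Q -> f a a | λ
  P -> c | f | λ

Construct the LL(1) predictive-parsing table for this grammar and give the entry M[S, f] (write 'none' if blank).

S -> Q a P

FIRST(Q): from Q->f a a we get {f}; from Q->λ we get {λ}. So FIRST(Q) = {λ, f}.
FIRST(P): from P->c we get {c}; from P->f we get {f}; from P->λ we get {λ}. So FIRST(P) = {λ, c, f}.
FIRST(S): from S->c g we get {c}; from S->Q a P we get {a, f}; from S->g g S we get {g}; from S->λ we get {λ}. So FIRST(S) = {λ, a, c, f, g}.
FOLLOW(S) includes $ since S is the start symbol.
FOLLOW(S): in S->g g S, the suffix after S is empty (adds nothing new). Thus FOLLOW(S) = {$}.
For S -> c g: FIRST(c g) = {c}, so it goes in M[S, t] for t ∈ {c}.
For S -> Q a P: FIRST(Q a P) = {a, f}, so it goes in M[S, t] for t ∈ {a, f}.
For S -> g g S: FIRST(g g S) = {g}, so it goes in M[S, t] for t ∈ {g}.
For S -> λ: FIRST(λ) = {λ}, so it goes in M[S, t] for t ∈ {}; since λ ∈ FIRST, also for every t ∈ FOLLOW(S) = {$}.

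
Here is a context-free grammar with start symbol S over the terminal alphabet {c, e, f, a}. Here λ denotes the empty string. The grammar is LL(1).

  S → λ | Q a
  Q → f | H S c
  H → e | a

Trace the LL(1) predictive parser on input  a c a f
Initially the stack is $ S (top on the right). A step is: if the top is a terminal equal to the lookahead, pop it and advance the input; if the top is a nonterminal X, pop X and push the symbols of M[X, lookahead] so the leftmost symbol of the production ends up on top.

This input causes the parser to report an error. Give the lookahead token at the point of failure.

f

step 1: stack=$ S  input=a c a f $  — expand S → Q a
step 2: stack=$ a Q  input=a c a f $  — expand Q → H S c
step 3: stack=$ a c S H  input=a c a f $  — expand H → a
step 4: stack=$ a c S a  input=a c a f $  — match a
step 5: stack=$ a c S  input=c a f $  — expand S → λ
step 6: stack=$ a c  input=c a f $  — match c
step 7: stack=$ a  input=a f $  — match a
step 8: stack=$  input=f $  — error: stack empty but input remains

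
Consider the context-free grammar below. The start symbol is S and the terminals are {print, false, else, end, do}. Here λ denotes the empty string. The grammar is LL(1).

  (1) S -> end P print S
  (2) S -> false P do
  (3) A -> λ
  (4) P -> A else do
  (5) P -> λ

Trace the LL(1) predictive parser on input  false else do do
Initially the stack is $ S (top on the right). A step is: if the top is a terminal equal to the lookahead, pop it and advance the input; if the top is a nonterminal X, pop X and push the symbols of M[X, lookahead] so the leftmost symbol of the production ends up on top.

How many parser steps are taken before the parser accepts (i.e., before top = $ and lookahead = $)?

step 1: stack=$ S  input=false else do do $  — expand S -> false P do
step 2: stack=$ do P false  input=false else do do $  — match false
step 3: stack=$ do P  input=else do do $  — expand P -> A else do
step 4: stack=$ do do else A  input=else do do $  — expand A -> λ
step 5: stack=$ do do else  input=else do do $  — match else
step 6: stack=$ do do  input=do do $  — match do
step 7: stack=$ do  input=do $  — match do
Accept reached after 7 steps.

7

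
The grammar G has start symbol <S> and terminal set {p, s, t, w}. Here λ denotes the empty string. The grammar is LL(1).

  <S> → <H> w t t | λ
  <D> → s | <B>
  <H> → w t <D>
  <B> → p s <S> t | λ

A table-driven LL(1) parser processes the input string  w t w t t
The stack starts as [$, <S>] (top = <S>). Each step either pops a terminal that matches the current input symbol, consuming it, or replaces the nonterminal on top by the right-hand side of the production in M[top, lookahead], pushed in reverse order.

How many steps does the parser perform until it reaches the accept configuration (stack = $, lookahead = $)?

9

step 1: stack=$ <S>  input=w t w t t $  — expand <S> → <H> w t t
step 2: stack=$ t t w <H>  input=w t w t t $  — expand <H> → w t <D>
step 3: stack=$ t t w <D> t w  input=w t w t t $  — match w
step 4: stack=$ t t w <D> t  input=t w t t $  — match t
step 5: stack=$ t t w <D>  input=w t t $  — expand <D> → <B>
step 6: stack=$ t t w <B>  input=w t t $  — expand <B> → λ
step 7: stack=$ t t w  input=w t t $  — match w
step 8: stack=$ t t  input=t t $  — match t
step 9: stack=$ t  input=t $  — match t
Accept reached after 9 steps.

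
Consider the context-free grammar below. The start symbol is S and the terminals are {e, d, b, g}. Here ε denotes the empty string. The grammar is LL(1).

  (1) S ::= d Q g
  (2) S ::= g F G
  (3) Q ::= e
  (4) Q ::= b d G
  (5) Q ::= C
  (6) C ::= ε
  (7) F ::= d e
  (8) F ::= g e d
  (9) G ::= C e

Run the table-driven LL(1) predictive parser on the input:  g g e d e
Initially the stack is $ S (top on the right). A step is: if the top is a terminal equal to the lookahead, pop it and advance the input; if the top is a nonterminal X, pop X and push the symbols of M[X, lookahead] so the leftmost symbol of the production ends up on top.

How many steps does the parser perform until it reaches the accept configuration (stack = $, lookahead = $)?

9

     Stack      Input        Action
  1  $ S        g g e d e $  expand S ::= g F G
  2  $ G F g    g g e d e $  match g
  3  $ G F      g e d e $    expand F ::= g e d
  4  $ G d e g  g e d e $    match g
  5  $ G d e    e d e $      match e
  6  $ G d      d e $        match d
  7  $ G        e $          expand G ::= C e
  8  $ e C      e $          expand C ::= ε
  9  $ e        e $          match e
Accept reached after 9 steps.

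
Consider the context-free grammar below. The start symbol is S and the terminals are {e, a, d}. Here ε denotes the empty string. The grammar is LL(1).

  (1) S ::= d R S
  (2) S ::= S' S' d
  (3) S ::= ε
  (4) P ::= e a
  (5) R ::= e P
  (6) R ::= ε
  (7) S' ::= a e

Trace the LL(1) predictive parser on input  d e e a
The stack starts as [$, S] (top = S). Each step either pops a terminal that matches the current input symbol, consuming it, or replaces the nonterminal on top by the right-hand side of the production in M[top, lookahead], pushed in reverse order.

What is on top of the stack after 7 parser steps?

S

step 1: stack=$ S  input=d e e a $  — expand S ::= d R S
step 2: stack=$ S R d  input=d e e a $  — match d
step 3: stack=$ S R  input=e e a $  — expand R ::= e P
step 4: stack=$ S P e  input=e e a $  — match e
step 5: stack=$ S P  input=e a $  — expand P ::= e a
step 6: stack=$ S a e  input=e a $  — match e
step 7: stack=$ S a  input=a $  — match a
Stack after step 7: $ S (top = S).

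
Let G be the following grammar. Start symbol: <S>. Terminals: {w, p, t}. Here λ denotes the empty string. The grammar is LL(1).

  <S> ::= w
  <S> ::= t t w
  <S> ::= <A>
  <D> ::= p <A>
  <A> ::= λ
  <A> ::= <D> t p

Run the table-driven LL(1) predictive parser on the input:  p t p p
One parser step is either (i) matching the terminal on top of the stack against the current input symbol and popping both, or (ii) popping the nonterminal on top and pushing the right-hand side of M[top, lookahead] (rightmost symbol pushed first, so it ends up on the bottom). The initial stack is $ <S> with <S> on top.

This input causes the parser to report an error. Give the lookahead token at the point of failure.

step 1: stack=$ <S>  input=p t p p $  — expand <S> ::= <A>
step 2: stack=$ <A>  input=p t p p $  — expand <A> ::= <D> t p
step 3: stack=$ p t <D>  input=p t p p $  — expand <D> ::= p <A>
step 4: stack=$ p t <A> p  input=p t p p $  — match p
step 5: stack=$ p t <A>  input=t p p $  — expand <A> ::= λ
step 6: stack=$ p t  input=t p p $  — match t
step 7: stack=$ p  input=p p $  — match p
step 8: stack=$  input=p $  — error: stack empty but input remains

p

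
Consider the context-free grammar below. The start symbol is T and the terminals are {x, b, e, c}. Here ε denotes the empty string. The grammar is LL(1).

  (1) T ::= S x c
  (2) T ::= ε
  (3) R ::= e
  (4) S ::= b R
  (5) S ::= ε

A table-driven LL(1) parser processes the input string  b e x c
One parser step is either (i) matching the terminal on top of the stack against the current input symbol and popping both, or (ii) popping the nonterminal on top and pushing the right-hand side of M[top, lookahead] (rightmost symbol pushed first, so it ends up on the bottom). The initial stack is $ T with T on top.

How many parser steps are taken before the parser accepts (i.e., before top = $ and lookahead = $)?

     Stack      Input      Action
  1  $ T        b e x c $  expand T ::= S x c
  2  $ c x S    b e x c $  expand S ::= b R
  3  $ c x R b  b e x c $  match b
  4  $ c x R    e x c $    expand R ::= e
  5  $ c x e    e x c $    match e
  6  $ c x      x c $      match x
  7  $ c        c $        match c
Accept reached after 7 steps.

7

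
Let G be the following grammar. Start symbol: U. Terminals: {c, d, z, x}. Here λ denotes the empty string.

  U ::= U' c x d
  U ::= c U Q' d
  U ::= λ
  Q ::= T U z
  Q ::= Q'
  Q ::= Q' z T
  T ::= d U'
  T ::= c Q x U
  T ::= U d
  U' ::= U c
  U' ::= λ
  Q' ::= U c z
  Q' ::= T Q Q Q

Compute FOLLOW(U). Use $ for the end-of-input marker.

{$, c, d, x, z}

FIRST(U) = {λ, c}  (via U' c x d)
FIRST(T) = {c, d}  (via U d)
FIRST(U') = {λ, c}  (via U c)
FIRST(Q') = {c, d}  (via U c z, T Q Q Q)
FIRST(Q) = {c, d}  (via T U z, Q', Q' z T)
FOLLOW(U) includes $ since U is the start symbol.
FOLLOW(U): in U::=c U Q' d, U is followed by Q' d with FIRST {c, d}; in Q::=T U z, U is followed by z with FIRST {z}; in T::=c Q x U, the suffix after U is empty, so FOLLOW(U) ⊇ FOLLOW(T) = {c, d, x, z}; in T::=U d, U is followed by d with FIRST {d}; in U'::=U c, U is followed by c with FIRST {c}; in Q'::=U c z, U is followed by c z with FIRST {c}. Thus FOLLOW(U) = {$, c, d, x, z}.
FOLLOW(Q): in T::=c Q x U, Q is followed by x U with FIRST {x}; in Q'::=T Q Q Q (occurrence 1), Q is followed by Q Q with FIRST {c, d}; in Q'::=T Q Q Q (occurrence 2), Q is followed by Q with FIRST {c, d}; in Q'::=T Q Q Q (occurrence 3), the suffix after Q is empty, so FOLLOW(Q) ⊇ FOLLOW(Q') = {c, d, x, z}. Thus FOLLOW(Q) = {c, d, x, z}.
FOLLOW(T): in Q::=T U z, T is followed by U z with FIRST {c, z}; in Q::=Q' z T, the suffix after T is empty, so FOLLOW(T) ⊇ FOLLOW(Q) = {c, d, x, z}; in Q'::=T Q Q Q, T is followed by Q Q Q with FIRST {c, d}. Thus FOLLOW(T) = {c, d, x, z}.
FOLLOW(U'): in U::=U' c x d, U' is followed by c x d with FIRST {c}; in T::=d U', the suffix after U' is empty, so FOLLOW(U') ⊇ FOLLOW(T) = {c, d, x, z}. Thus FOLLOW(U') = {c, d, x, z}.
FOLLOW(Q'): in U::=c U Q' d, Q' is followed by d with FIRST {d}; in Q::=Q', the suffix after Q' is empty, so FOLLOW(Q') ⊇ FOLLOW(Q) = {c, d, x, z}; in Q::=Q' z T, Q' is followed by z T with FIRST {z}. Thus FOLLOW(Q') = {c, d, x, z}.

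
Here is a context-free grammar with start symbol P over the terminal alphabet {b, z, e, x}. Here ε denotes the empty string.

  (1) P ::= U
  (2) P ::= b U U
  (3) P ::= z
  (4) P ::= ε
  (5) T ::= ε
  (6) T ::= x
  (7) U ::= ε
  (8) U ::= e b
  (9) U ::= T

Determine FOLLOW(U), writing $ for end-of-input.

FIRST(T): from T::=ε we get {ε}; from T::=x we get {x}. So FIRST(T) = {ε, x}.
FIRST(U): from U::=ε we get {ε}; from U::=e b we get {e}; from U::=T we get {ε, x}. So FIRST(U) = {ε, e, x}.
FIRST(P): from P::=U we get {ε, e, x}; from P::=b U U we get {b}; from P::=z we get {z}; from P::=ε we get {ε}. So FIRST(P) = {ε, b, e, x, z}.
FOLLOW(P) includes $ since P is the start symbol.
FOLLOW(P): P appears on no right-hand side. Thus FOLLOW(P) = {$}.
FOLLOW(U): in P::=U, the suffix after U is empty, so FOLLOW(U) ⊇ FOLLOW(P) = {$}; in P::=b U U (occurrence 1), U is followed by U with FIRST {ε, e, x}; in P::=b U U (occurrence 1), the suffix after U is nullable, so FOLLOW(U) ⊇ FOLLOW(P) = {$}; in P::=b U U (occurrence 2), the suffix after U is empty, so FOLLOW(U) ⊇ FOLLOW(P) = {$}. Thus FOLLOW(U) = {$, e, x}.
FOLLOW(T): in U::=T, the suffix after T is empty, so FOLLOW(T) ⊇ FOLLOW(U) = {$, e, x}. Thus FOLLOW(T) = {$, e, x}.

{$, e, x}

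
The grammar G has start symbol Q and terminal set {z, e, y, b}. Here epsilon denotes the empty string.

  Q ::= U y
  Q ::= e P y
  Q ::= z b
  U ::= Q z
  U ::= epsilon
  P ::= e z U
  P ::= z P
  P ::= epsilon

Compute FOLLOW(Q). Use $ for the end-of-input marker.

FIRST(P) = {epsilon, e, z}
FIRST(Q) = {e, y, z}  (via U y)
FIRST(U) = {epsilon, e, y, z}  (via Q z)
FOLLOW(Q) includes $ since Q is the start symbol.
FOLLOW(Q): in U::=Q z, Q is followed by z with FIRST {z}. Thus FOLLOW(Q) = {$, z}.
FOLLOW(P): in Q::=e P y, P is followed by y with FIRST {y}; in P::=z P, the suffix after P is empty (adds nothing new). Thus FOLLOW(P) = {y}.
FOLLOW(U): in Q::=U y, U is followed by y with FIRST {y}; in P::=e z U, the suffix after U is empty, so FOLLOW(U) ⊇ FOLLOW(P) = {y}. Thus FOLLOW(U) = {y}.

{$, z}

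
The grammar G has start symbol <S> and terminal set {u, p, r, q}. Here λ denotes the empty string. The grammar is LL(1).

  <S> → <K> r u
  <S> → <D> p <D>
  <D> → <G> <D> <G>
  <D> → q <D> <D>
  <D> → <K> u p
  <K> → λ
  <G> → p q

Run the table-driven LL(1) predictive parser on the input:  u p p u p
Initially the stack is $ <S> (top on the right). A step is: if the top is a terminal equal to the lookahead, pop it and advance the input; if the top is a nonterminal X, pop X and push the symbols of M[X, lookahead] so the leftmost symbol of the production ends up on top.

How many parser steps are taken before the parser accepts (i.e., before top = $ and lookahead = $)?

      Stack            Input        Action
   1  $ <S>            u p p u p $  expand <S> → <D> p <D>
   2  $ <D> p <D>      u p p u p $  expand <D> → <K> u p
   3  $ <D> p p u <K>  u p p u p $  expand <K> → λ
   4  $ <D> p p u      u p p u p $  match u
   5  $ <D> p p        p p u p $    match p
   6  $ <D> p          p u p $      match p
   7  $ <D>            u p $        expand <D> → <K> u p
   8  $ p u <K>        u p $        expand <K> → λ
   9  $ p u            u p $        match u
  10  $ p              p $          match p
Accept reached after 10 steps.

10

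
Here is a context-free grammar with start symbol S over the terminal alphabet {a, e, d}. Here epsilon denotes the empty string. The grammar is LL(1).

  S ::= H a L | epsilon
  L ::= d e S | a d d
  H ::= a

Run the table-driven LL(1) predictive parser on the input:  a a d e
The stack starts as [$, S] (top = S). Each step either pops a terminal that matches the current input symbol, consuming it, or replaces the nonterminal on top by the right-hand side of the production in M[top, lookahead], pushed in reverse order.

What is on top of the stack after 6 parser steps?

     Stack    Input      Action
  1  $ S      a a d e $  expand S ::= H a L
  2  $ L a H  a a d e $  expand H ::= a
  3  $ L a a  a a d e $  match a
  4  $ L a    a d e $    match a
  5  $ L      d e $      expand L ::= d e S
  6  $ S e d  d e $      match d
Stack after step 6: $ S e (top = e).

e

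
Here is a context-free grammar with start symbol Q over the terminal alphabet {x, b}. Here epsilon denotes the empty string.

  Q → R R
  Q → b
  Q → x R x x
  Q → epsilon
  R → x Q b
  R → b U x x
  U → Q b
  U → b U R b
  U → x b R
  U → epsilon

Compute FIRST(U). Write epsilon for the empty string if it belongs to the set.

FIRST(R) = {b, x}
FIRST(Q) = {epsilon, b, x}  (via R R)
FIRST(U) = {epsilon, b, x}  (via Q b)

{epsilon, b, x}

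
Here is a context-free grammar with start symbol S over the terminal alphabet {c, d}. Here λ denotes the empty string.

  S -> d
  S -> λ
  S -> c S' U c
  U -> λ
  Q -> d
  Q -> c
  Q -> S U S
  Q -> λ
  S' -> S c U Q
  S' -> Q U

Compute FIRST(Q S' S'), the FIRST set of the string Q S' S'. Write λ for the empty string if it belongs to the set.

FIRST(S) = {λ, c, d}
FIRST(U) = {λ}
FIRST(Q) = {λ, c, d}  (via S U S)
FIRST(S') = {λ, c, d}  (via S c U Q, Q U)
FIRST(Q S' S'): take FIRST of each symbol in turn, carrying on past any symbol whose FIRST contains λ; result {λ, c, d}.

{λ, c, d}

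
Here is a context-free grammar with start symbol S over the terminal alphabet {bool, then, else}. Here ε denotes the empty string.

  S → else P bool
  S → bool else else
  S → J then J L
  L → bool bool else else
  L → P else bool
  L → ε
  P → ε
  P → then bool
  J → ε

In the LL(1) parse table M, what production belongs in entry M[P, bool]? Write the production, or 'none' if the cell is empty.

P → ε

FIRST(P) = {ε, then}
FIRST(J) = {ε}
FIRST(S) = {bool, else, then}  (via J then J L)
FIRST(L) = {ε, bool, else, then}  (via P else bool)
FOLLOW(S) includes $ since S is the start symbol.
FOLLOW(P): in S→else P bool, P is followed by bool with FIRST {bool}; in L→P else bool, P is followed by else bool with FIRST {else}. Thus FOLLOW(P) = {bool, else}.
For P → ε: FIRST(ε) = {ε}, so it goes in M[P, t] for t ∈ {}; since ε ∈ FIRST, also for every t ∈ FOLLOW(P) = {bool, else}.
For P → then bool: FIRST(then bool) = {then}, so it goes in M[P, t] for t ∈ {then}.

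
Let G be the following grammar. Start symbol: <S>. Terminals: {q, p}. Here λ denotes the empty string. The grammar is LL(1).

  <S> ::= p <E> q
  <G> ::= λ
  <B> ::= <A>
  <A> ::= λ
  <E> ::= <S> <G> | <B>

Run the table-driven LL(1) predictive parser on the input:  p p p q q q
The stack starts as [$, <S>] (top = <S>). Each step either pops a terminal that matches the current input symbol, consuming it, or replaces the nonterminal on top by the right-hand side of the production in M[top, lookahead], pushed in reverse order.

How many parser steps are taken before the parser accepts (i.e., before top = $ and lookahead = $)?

step 1: stack=$ <S>  input=p p p q q q $  — expand <S> ::= p <E> q
step 2: stack=$ q <E> p  input=p p p q q q $  — match p
step 3: stack=$ q <E>  input=p p q q q $  — expand <E> ::= <S> <G>
step 4: stack=$ q <G> <S>  input=p p q q q $  — expand <S> ::= p <E> q
step 5: stack=$ q <G> q <E> p  input=p p q q q $  — match p
step 6: stack=$ q <G> q <E>  input=p q q q $  — expand <E> ::= <S> <G>
step 7: stack=$ q <G> q <G> <S>  input=p q q q $  — expand <S> ::= p <E> q
step 8: stack=$ q <G> q <G> q <E> p  input=p q q q $  — match p
step 9: stack=$ q <G> q <G> q <E>  input=q q q $  — expand <E> ::= <B>
step 10: stack=$ q <G> q <G> q <B>  input=q q q $  — expand <B> ::= <A>
step 11: stack=$ q <G> q <G> q <A>  input=q q q $  — expand <A> ::= λ
step 12: stack=$ q <G> q <G> q  input=q q q $  — match q
step 13: stack=$ q <G> q <G>  input=q q $  — expand <G> ::= λ
step 14: stack=$ q <G> q  input=q q $  — match q
step 15: stack=$ q <G>  input=q $  — expand <G> ::= λ
step 16: stack=$ q  input=q $  — match q
Accept reached after 16 steps.

16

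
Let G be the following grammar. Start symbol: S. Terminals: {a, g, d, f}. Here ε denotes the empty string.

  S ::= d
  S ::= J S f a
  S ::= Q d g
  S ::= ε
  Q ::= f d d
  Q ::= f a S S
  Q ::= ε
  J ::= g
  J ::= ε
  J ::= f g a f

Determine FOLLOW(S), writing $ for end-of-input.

{$, d, f, g}

FIRST(Q) = {ε, f}
FIRST(J) = {ε, f, g}
FIRST(S) = {ε, d, f, g}  (via J S f a, Q d g)
FOLLOW(S) includes $ since S is the start symbol.
FOLLOW(Q): in S::=Q d g, Q is followed by d g with FIRST {d}. Thus FOLLOW(Q) = {d}.
FOLLOW(S): in S::=J S f a, S is followed by f a with FIRST {f}; in Q::=f a S S (occurrence 1), S is followed by S with FIRST {ε, d, f, g}; in Q::=f a S S (occurrence 1), the suffix after S is nullable, so FOLLOW(S) ⊇ FOLLOW(Q) = {d}; in Q::=f a S S (occurrence 2), the suffix after S is empty, so FOLLOW(S) ⊇ FOLLOW(Q) = {d}. Thus FOLLOW(S) = {$, d, f, g}.
FOLLOW(J): in S::=J S f a, J is followed by S f a with FIRST {d, f, g}. Thus FOLLOW(J) = {d, f, g}.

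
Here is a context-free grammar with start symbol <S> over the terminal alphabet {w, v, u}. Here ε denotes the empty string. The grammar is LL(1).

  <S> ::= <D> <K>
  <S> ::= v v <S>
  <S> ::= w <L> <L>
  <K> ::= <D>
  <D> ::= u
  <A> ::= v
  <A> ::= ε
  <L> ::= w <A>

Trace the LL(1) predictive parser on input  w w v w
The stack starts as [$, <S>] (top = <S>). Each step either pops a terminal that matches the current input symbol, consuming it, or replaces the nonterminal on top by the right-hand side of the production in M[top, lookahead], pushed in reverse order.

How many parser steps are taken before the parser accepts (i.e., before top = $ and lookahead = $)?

     Stack        Input      Action
  1  $ <S>        w w v w $  expand <S> ::= w <L> <L>
  2  $ <L> <L> w  w w v w $  match w
  3  $ <L> <L>    w v w $    expand <L> ::= w <A>
  4  $ <L> <A> w  w v w $    match w
  5  $ <L> <A>    v w $      expand <A> ::= v
  6  $ <L> v      v w $      match v
  7  $ <L>        w $        expand <L> ::= w <A>
  8  $ <A> w      w $        match w
  9  $ <A>        $          expand <A> ::= ε
Accept reached after 9 steps.

9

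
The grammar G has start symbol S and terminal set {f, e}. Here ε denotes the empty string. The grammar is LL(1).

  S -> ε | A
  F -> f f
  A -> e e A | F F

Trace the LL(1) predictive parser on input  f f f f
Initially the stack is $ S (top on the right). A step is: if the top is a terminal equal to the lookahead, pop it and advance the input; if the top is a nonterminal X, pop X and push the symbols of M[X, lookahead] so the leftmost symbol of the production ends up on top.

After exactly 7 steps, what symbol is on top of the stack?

step 1: stack=$ S  input=f f f f $  — expand S -> A
step 2: stack=$ A  input=f f f f $  — expand A -> F F
step 3: stack=$ F F  input=f f f f $  — expand F -> f f
step 4: stack=$ F f f  input=f f f f $  — match f
step 5: stack=$ F f  input=f f f $  — match f
step 6: stack=$ F  input=f f $  — expand F -> f f
step 7: stack=$ f f  input=f f $  — match f
Stack after step 7: $ f (top = f).

f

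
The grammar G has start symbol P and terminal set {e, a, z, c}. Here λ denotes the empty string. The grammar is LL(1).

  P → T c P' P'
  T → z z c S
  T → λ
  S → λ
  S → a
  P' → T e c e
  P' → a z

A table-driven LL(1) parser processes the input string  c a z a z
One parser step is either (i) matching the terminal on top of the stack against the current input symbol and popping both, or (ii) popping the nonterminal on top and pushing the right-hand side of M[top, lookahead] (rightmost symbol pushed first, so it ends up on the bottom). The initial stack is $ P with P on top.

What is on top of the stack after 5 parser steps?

z

step 1: stack=$ P  input=c a z a z $  — expand P → T c P' P'
step 2: stack=$ P' P' c T  input=c a z a z $  — expand T → λ
step 3: stack=$ P' P' c  input=c a z a z $  — match c
step 4: stack=$ P' P'  input=a z a z $  — expand P' → a z
step 5: stack=$ P' z a  input=a z a z $  — match a
Stack after step 5: $ P' z (top = z).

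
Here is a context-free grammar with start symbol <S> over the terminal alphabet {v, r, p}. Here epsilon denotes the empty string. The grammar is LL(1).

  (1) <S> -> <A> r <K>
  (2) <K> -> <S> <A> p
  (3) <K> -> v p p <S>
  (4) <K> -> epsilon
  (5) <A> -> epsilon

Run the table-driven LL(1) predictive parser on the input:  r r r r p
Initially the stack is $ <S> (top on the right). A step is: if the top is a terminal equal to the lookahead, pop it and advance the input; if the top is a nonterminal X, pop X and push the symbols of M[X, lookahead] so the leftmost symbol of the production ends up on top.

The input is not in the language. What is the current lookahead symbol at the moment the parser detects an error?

      Stack                          Input        Action
   1  $ <S>                          r r r r p $  expand <S> -> <A> r <K>
   2  $ <K> r <A>                    r r r r p $  expand <A> -> epsilon
   3  $ <K> r                        r r r r p $  match r
   4  $ <K>                          r r r p $    expand <K> -> <S> <A> p
   5  $ p <A> <S>                    r r r p $    expand <S> -> <A> r <K>
   6  $ p <A> <K> r <A>              r r r p $    expand <A> -> epsilon
   7  $ p <A> <K> r                  r r r p $    match r
   8  $ p <A> <K>                    r r p $      expand <K> -> <S> <A> p
   9  $ p <A> p <A> <S>              r r p $      expand <S> -> <A> r <K>
  10  $ p <A> p <A> <K> r <A>        r r p $      expand <A> -> epsilon
  11  $ p <A> p <A> <K> r            r r p $      match r
  12  $ p <A> p <A> <K>              r p $        expand <K> -> <S> <A> p
  13  $ p <A> p <A> p <A> <S>        r p $        expand <S> -> <A> r <K>
  14  $ p <A> p <A> p <A> <K> r <A>  r p $        expand <A> -> epsilon
  15  $ p <A> p <A> p <A> <K> r      r p $        match r
  16  $ p <A> p <A> p <A> <K>        p $          expand <K> -> epsilon
  17  $ p <A> p <A> p <A>            p $          expand <A> -> epsilon
  18  $ p <A> p <A> p                p $          match p
  19  $ p <A> p <A>                  $            error: M[<A>, $] is empty

$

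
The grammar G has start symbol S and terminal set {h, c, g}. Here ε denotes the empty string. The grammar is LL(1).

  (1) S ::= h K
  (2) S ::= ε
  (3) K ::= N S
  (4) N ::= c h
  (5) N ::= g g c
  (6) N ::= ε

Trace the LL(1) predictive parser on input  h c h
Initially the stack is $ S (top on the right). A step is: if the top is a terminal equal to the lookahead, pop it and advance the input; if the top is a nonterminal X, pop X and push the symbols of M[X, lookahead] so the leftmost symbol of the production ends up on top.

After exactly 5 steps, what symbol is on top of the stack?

h

     Stack    Input    Action
  1  $ S      h c h $  expand S ::= h K
  2  $ K h    h c h $  match h
  3  $ K      c h $    expand K ::= N S
  4  $ S N    c h $    expand N ::= c h
  5  $ S h c  c h $    match c
Stack after step 5: $ S h (top = h).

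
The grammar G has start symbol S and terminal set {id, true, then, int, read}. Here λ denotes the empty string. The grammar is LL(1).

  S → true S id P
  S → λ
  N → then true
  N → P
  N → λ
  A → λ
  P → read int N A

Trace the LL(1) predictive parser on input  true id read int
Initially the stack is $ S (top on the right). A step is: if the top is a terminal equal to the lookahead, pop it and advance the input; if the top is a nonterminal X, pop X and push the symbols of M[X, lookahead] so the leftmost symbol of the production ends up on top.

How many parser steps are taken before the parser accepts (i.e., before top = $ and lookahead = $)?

     Stack           Input               Action
  1  $ S             true id read int $  expand S → true S id P
  2  $ P id S true   true id read int $  match true
  3  $ P id S        id read int $       expand S → λ
  4  $ P id          id read int $       match id
  5  $ P             read int $          expand P → read int N A
  6  $ A N int read  read int $          match read
  7  $ A N int       int $               match int
  8  $ A N           $                   expand N → λ
  9  $ A             $                   expand A → λ
Accept reached after 9 steps.

9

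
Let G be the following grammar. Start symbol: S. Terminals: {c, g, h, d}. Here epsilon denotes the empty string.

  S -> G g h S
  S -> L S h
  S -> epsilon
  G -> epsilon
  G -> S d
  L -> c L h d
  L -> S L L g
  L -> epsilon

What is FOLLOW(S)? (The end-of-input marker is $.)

{$, c, d, g, h}

FIRST(S): from S->G g h S we get {c, d, g, h}; from S->L S h we get {c, d, g, h}; from S->epsilon we get {epsilon}. So FIRST(S) = {epsilon, c, d, g, h}.
FIRST(G): from G->epsilon we get {epsilon}; from G->S d we get {c, d, g, h}. So FIRST(G) = {epsilon, c, d, g, h}.
FIRST(L): from L->c L h d we get {c}; from L->S L L g we get {c, d, g, h}; from L->epsilon we get {epsilon}. So FIRST(L) = {epsilon, c, d, g, h}.
FOLLOW(S) includes $ since S is the start symbol.
FOLLOW(S): in S->G g h S, the suffix after S is empty (adds nothing new); in S->L S h, S is followed by h with FIRST {h}; in G->S d, S is followed by d with FIRST {d}; in L->S L L g, S is followed by L L g with FIRST {c, d, g, h}. Thus FOLLOW(S) = {$, c, d, g, h}.
FOLLOW(G): in S->G g h S, G is followed by g h S with FIRST {g}. Thus FOLLOW(G) = {g}.
FOLLOW(L): in S->L S h, L is followed by S h with FIRST {c, d, g, h}; in L->c L h d, L is followed by h d with FIRST {h}; in L->S L L g (occurrence 1), L is followed by L g with FIRST {c, d, g, h}; in L->S L L g (occurrence 2), L is followed by g with FIRST {g}. Thus FOLLOW(L) = {c, d, g, h}.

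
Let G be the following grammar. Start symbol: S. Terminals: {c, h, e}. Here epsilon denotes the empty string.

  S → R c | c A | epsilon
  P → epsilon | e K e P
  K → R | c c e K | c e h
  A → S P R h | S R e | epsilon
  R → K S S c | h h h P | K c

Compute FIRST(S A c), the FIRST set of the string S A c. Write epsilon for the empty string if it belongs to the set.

{c, e, h}

FIRST(P) = {epsilon, e}
FIRST(S) = {epsilon, c, h}  (via R c)
FIRST(K) = {c, h}  (via R)
FIRST(R) = {c, h}  (via K S S c, K c)
FIRST(A) = {epsilon, c, e, h}  (via S P R h, S R e)
FIRST(S A c): take FIRST of each symbol in turn, carrying on past any symbol whose FIRST contains epsilon; result {c, e, h}.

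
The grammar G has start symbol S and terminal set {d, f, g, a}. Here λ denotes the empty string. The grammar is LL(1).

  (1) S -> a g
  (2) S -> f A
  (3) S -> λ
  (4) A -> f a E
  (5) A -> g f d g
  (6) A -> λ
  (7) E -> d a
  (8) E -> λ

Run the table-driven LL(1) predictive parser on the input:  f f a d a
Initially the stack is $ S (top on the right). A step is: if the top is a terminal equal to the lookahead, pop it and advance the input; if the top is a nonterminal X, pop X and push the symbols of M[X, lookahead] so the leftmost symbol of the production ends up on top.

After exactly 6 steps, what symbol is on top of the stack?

d

step 1: stack=$ S  input=f f a d a $  — expand S -> f A
step 2: stack=$ A f  input=f f a d a $  — match f
step 3: stack=$ A  input=f a d a $  — expand A -> f a E
step 4: stack=$ E a f  input=f a d a $  — match f
step 5: stack=$ E a  input=a d a $  — match a
step 6: stack=$ E  input=d a $  — expand E -> d a
Stack after step 6: $ a d (top = d).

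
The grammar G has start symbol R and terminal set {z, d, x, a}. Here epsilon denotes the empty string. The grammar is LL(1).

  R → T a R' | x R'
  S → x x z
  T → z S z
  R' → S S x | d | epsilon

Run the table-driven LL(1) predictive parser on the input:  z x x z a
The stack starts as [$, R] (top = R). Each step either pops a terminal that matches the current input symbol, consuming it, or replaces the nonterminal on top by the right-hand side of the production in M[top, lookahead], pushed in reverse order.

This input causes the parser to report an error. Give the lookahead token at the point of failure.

     Stack           Input        Action
  1  $ R             z x x z a $  expand R → T a R'
  2  $ R' a T        z x x z a $  expand T → z S z
  3  $ R' a z S z    z x x z a $  match z
  4  $ R' a z S      x x z a $    expand S → x x z
  5  $ R' a z z x x  x x z a $    match x
  6  $ R' a z z x    x z a $      match x
  7  $ R' a z z      z a $        match z
  8  $ R' a z        a $          error: top is terminal z but lookahead is a

a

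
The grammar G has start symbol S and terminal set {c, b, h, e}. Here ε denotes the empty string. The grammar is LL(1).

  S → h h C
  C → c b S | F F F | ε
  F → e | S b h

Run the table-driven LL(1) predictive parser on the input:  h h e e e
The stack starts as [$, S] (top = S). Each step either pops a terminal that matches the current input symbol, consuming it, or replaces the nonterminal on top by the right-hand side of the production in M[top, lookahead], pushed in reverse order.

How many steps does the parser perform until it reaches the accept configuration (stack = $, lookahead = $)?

10

step 1: stack=$ S  input=h h e e e $  — expand S → h h C
step 2: stack=$ C h h  input=h h e e e $  — match h
step 3: stack=$ C h  input=h e e e $  — match h
step 4: stack=$ C  input=e e e $  — expand C → F F F
step 5: stack=$ F F F  input=e e e $  — expand F → e
step 6: stack=$ F F e  input=e e e $  — match e
step 7: stack=$ F F  input=e e $  — expand F → e
step 8: stack=$ F e  input=e e $  — match e
step 9: stack=$ F  input=e $  — expand F → e
step 10: stack=$ e  input=e $  — match e
Accept reached after 10 steps.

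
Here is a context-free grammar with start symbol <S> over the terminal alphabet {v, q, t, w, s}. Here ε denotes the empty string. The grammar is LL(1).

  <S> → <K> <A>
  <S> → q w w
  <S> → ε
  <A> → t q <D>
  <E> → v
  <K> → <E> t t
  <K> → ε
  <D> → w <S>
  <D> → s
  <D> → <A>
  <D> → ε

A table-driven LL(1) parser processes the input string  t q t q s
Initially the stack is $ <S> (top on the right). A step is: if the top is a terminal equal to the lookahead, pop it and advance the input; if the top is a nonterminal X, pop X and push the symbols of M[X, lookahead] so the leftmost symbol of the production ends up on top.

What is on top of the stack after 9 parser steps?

<D>

     Stack      Input        Action
  1  $ <S>      t q t q s $  expand <S> → <K> <A>
  2  $ <A> <K>  t q t q s $  expand <K> → ε
  3  $ <A>      t q t q s $  expand <A> → t q <D>
  4  $ <D> q t  t q t q s $  match t
  5  $ <D> q    q t q s $    match q
  6  $ <D>      t q s $      expand <D> → <A>
  7  $ <A>      t q s $      expand <A> → t q <D>
  8  $ <D> q t  t q s $      match t
  9  $ <D> q    q s $        match q
Stack after step 9: $ <D> (top = <D>).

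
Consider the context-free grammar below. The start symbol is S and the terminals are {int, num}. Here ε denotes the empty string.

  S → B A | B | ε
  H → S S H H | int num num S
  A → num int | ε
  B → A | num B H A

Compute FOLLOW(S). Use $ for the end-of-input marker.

FIRST(A): from A→num int we get {num}; from A→ε we get {ε}. So FIRST(A) = {ε, num}.
FIRST(B): from B→A we get {ε, num}; from B→num B H A we get {num}. So FIRST(B) = {ε, num}.
FIRST(S): from S→B A we get {ε, num}; from S→B we get {ε, num}; from S→ε we get {ε}. So FIRST(S) = {ε, num}.
FIRST(H): from H→S S H H we get {int, num}; from H→int num num S we get {int}. So FIRST(H) = {int, num}.
FOLLOW(S) includes $ since S is the start symbol.
FOLLOW(S): in H→S S H H (occurrence 1), S is followed by S H H with FIRST {int, num}; in H→S S H H (occurrence 2), S is followed by H H with FIRST {int, num}; in H→int num num S, the suffix after S is empty, so FOLLOW(S) ⊇ FOLLOW(H) = {$, int, num}. Thus FOLLOW(S) = {$, int, num}.
FOLLOW(B): in S→B A, B is followed by A with FIRST {ε, num}; in S→B A, the suffix after B is nullable, so FOLLOW(B) ⊇ FOLLOW(S) = {$, int, num}; in S→B, the suffix after B is empty, so FOLLOW(B) ⊇ FOLLOW(S) = {$, int, num}; in B→num B H A, B is followed by H A with FIRST {int, num}. Thus FOLLOW(B) = {$, int, num}.
FOLLOW(H): in H→S S H H (occurrence 1), H is followed by H with FIRST {int, num}; in H→S S H H (occurrence 2), the suffix after H is empty (adds nothing new); in B→num B H A, H is followed by A with FIRST {ε, num}; in B→num B H A, the suffix after H is nullable, so FOLLOW(H) ⊇ FOLLOW(B) = {$, int, num}. Thus FOLLOW(H) = {$, int, num}.
FOLLOW(A): in S→B A, the suffix after A is empty, so FOLLOW(A) ⊇ FOLLOW(S) = {$, int, num}; in B→A, the suffix after A is empty, so FOLLOW(A) ⊇ FOLLOW(B) = {$, int, num}; in B→num B H A, the suffix after A is empty, so FOLLOW(A) ⊇ FOLLOW(B) = {$, int, num}. Thus FOLLOW(A) = {$, int, num}.

{$, int, num}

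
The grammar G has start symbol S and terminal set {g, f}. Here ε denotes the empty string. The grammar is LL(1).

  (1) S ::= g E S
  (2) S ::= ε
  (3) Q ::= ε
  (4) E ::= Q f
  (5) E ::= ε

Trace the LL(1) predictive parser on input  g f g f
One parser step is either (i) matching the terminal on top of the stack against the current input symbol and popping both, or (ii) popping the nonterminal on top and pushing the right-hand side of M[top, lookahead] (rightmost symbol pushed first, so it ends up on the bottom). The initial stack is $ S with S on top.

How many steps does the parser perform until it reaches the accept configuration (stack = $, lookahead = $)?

      Stack    Input      Action
   1  $ S      g f g f $  expand S ::= g E S
   2  $ S E g  g f g f $  match g
   3  $ S E    f g f $    expand E ::= Q f
   4  $ S f Q  f g f $    expand Q ::= ε
   5  $ S f    f g f $    match f
   6  $ S      g f $      expand S ::= g E S
   7  $ S E g  g f $      match g
   8  $ S E    f $        expand E ::= Q f
   9  $ S f Q  f $        expand Q ::= ε
  10  $ S f    f $        match f
  11  $ S      $          expand S ::= ε
Accept reached after 11 steps.

11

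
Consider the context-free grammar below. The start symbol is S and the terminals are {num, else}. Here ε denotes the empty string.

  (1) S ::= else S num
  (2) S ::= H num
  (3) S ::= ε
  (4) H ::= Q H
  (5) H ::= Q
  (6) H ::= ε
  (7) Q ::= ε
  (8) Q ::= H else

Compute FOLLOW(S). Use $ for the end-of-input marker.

FIRST(S) = {ε, else, num}  (via H num)
FIRST(H) = {ε, else}  (via Q H, Q)
FIRST(Q) = {ε, else}  (via H else)
FOLLOW(S) includes $ since S is the start symbol.
FOLLOW(S): in S::=else S num, S is followed by num with FIRST {num}. Thus FOLLOW(S) = {$, num}.
FOLLOW(H): in S::=H num, H is followed by num with FIRST {num}; in H::=Q H, the suffix after H is empty (adds nothing new); in Q::=H else, H is followed by else with FIRST {else}. Thus FOLLOW(H) = {else, num}.
FOLLOW(Q): in H::=Q H, Q is followed by H with FIRST {ε, else}; in H::=Q H, the suffix after Q is nullable, so FOLLOW(Q) ⊇ FOLLOW(H) = {else, num}; in H::=Q, the suffix after Q is empty, so FOLLOW(Q) ⊇ FOLLOW(H) = {else, num}. Thus FOLLOW(Q) = {else, num}.

{$, num}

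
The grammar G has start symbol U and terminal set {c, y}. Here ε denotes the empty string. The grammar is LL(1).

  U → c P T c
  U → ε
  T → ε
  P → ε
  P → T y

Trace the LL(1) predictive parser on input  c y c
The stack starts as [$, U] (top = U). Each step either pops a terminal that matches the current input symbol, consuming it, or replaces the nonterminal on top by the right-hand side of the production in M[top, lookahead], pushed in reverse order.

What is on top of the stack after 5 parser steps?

step 1: stack=$ U  input=c y c $  — expand U → c P T c
step 2: stack=$ c T P c  input=c y c $  — match c
step 3: stack=$ c T P  input=y c $  — expand P → T y
step 4: stack=$ c T y T  input=y c $  — expand T → ε
step 5: stack=$ c T y  input=y c $  — match y
Stack after step 5: $ c T (top = T).

T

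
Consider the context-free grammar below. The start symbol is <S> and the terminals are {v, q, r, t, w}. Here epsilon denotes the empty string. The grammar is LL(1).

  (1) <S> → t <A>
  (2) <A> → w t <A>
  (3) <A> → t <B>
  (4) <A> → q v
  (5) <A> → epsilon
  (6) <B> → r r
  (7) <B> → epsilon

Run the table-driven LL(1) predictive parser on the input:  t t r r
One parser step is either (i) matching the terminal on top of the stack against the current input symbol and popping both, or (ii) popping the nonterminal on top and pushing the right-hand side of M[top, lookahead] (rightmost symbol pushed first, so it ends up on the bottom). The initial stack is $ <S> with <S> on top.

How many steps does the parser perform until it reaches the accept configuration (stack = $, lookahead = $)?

step 1: stack=$ <S>  input=t t r r $  — expand <S> → t <A>
step 2: stack=$ <A> t  input=t t r r $  — match t
step 3: stack=$ <A>  input=t r r $  — expand <A> → t <B>
step 4: stack=$ <B> t  input=t r r $  — match t
step 5: stack=$ <B>  input=r r $  — expand <B> → r r
step 6: stack=$ r r  input=r r $  — match r
step 7: stack=$ r  input=r $  — match r
Accept reached after 7 steps.

7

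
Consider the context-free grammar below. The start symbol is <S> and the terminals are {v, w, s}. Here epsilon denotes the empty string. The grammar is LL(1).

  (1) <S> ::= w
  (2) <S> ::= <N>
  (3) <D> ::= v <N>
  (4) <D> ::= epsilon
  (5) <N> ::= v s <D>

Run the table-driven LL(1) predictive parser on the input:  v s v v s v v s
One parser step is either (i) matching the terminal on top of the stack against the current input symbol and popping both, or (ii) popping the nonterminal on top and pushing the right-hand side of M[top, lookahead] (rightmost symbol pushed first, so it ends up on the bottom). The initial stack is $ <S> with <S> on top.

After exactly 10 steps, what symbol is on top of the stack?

v

      Stack      Input              Action
   1  $ <S>      v s v v s v v s $  expand <S> ::= <N>
   2  $ <N>      v s v v s v v s $  expand <N> ::= v s <D>
   3  $ <D> s v  v s v v s v v s $  match v
   4  $ <D> s    s v v s v v s $    match s
   5  $ <D>      v v s v v s $      expand <D> ::= v <N>
   6  $ <N> v    v v s v v s $      match v
   7  $ <N>      v s v v s $        expand <N> ::= v s <D>
   8  $ <D> s v  v s v v s $        match v
   9  $ <D> s    s v v s $          match s
  10  $ <D>      v v s $            expand <D> ::= v <N>
Stack after step 10: $ <N> v (top = v).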